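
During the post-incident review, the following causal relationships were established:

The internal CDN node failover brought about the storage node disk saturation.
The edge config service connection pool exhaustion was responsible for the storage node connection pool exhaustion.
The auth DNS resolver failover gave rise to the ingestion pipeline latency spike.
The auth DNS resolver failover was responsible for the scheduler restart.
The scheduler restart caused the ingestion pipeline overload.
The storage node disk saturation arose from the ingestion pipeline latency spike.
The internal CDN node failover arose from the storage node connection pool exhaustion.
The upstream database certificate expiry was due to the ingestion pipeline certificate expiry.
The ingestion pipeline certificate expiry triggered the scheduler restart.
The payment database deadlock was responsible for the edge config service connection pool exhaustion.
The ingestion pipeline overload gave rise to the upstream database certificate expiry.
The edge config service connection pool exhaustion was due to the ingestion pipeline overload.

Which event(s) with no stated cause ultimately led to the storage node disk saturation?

the auth DNS resolver failover, the ingestion pipeline certificate expiry, the payment database deadlock

Tracing upstream from the storage node disk saturation: the storage node disk saturation ← the internal CDN node failover ← the storage node connection pool exhaustion ← the edge config service connection pool exhaustion ← the payment database deadlock.
A separate upstream branch: the storage node disk saturation ← the ingestion pipeline latency spike ← the auth DNS resolver failover.
A separate upstream branch: the storage node disk saturation ← the internal CDN node failover ← the storage node connection pool exhaustion ← the edge config service connection pool exhaustion ← the ingestion pipeline overload ← the scheduler restart ← the ingestion pipeline certificate expiry.
Each of those chain origins has no stated cause.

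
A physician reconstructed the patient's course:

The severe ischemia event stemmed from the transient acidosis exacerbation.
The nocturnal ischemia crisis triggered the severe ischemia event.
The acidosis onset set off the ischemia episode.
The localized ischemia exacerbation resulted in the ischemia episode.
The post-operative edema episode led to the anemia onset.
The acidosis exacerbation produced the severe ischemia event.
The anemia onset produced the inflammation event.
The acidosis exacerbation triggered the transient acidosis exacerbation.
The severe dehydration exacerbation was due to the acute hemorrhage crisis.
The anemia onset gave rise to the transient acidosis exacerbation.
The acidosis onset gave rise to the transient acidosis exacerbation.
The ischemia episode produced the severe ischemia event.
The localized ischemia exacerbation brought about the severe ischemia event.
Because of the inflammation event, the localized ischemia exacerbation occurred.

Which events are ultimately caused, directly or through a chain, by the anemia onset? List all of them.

Direct effects: the inflammation event, the transient acidosis exacerbation.
2 steps out: the localized ischemia exacerbation, the severe ischemia event.
3 steps out: the ischemia episode.
Not reachable from it: the nocturnal ischemia crisis, the post-operative edema episode, the acute hemorrhage crisis, the severe dehydration exacerbation, the acidosis exacerbation, the acidosis onset.

the inflammation event, the ischemia episode, the localized ischemia exacerbation, the severe ischemia event, the transient acidosis exacerbation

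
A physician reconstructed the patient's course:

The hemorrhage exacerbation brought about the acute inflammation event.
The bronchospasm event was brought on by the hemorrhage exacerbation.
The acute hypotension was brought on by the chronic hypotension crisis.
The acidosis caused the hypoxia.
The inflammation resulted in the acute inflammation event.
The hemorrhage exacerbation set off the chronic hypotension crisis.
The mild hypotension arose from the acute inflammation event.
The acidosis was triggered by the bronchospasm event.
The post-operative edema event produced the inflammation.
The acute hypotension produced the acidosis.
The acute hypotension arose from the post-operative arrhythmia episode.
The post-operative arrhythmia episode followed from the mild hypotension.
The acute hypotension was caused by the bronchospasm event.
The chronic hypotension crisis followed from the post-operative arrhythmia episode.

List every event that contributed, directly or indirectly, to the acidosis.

the acute hypotension, the acute inflammation event, the bronchospasm event, the chronic hypotension crisis, the hemorrhage exacerbation, the inflammation, the mild hypotension, the post-operative arrhythmia episode, the post-operative edema event

Immediate causes of the acidosis: the bronchospasm event, the acute hypotension.
Further upstream: the hemorrhage exacerbation, the post-operative edema event, the inflammation, the acute inflammation event, the mild hypotension, the post-operative arrhythmia episode, the chronic hypotension crisis.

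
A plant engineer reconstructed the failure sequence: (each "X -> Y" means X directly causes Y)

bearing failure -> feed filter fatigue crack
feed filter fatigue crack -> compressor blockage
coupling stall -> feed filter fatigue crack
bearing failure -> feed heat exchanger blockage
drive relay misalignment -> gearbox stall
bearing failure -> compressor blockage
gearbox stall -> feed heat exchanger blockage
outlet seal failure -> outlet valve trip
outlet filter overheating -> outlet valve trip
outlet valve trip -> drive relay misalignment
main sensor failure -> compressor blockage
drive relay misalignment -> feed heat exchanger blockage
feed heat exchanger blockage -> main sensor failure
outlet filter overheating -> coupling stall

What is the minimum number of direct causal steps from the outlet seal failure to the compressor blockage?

5

Shortest chain: the outlet seal failure → the outlet valve trip → the drive relay misalignment → the feed heat exchanger blockage → the main sensor failure → the compressor blockage.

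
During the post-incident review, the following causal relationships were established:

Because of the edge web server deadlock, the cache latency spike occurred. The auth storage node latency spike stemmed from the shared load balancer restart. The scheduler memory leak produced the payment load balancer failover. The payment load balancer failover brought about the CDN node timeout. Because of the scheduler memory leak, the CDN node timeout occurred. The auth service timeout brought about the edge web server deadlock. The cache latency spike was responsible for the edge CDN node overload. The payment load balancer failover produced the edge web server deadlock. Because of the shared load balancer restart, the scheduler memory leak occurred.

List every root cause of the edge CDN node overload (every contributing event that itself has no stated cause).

Tracing upstream from the edge CDN node overload: the edge CDN node overload ← the cache latency spike ← the edge web server deadlock ← the payment load balancer failover ← the scheduler memory leak ← the shared load balancer restart.
A separate upstream branch: the edge CDN node overload ← the cache latency spike ← the edge web server deadlock ← the auth service timeout.
Each of those chain origins has no stated cause.

the auth service timeout, the shared load balancer restart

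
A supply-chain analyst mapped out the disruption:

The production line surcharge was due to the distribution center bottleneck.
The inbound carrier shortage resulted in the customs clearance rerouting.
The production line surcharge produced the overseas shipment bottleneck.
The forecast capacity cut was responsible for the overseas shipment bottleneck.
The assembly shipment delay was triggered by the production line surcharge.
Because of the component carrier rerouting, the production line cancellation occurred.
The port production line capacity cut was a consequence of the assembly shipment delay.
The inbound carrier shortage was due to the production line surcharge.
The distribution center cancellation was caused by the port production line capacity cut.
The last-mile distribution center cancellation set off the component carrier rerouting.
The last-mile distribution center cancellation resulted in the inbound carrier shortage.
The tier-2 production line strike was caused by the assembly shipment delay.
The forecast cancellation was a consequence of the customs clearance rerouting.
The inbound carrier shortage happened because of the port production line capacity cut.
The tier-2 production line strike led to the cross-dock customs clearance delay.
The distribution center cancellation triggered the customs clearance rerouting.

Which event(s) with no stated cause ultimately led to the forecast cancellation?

the distribution center bottleneck, the last-mile distribution center cancellation

Tracing upstream from the forecast cancellation: the forecast cancellation ← the customs clearance rerouting ← the inbound carrier shortage ← the production line surcharge ← the distribution center bottleneck.
A separate upstream branch: the forecast cancellation ← the customs clearance rerouting ← the inbound carrier shortage ← the last-mile distribution center cancellation.
Each of those chain origins has no stated cause.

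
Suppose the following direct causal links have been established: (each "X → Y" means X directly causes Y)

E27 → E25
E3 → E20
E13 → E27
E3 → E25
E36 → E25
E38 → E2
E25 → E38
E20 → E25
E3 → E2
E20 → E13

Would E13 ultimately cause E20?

No

E13 leads to E27, E25, E38, E2; E20 is not among them.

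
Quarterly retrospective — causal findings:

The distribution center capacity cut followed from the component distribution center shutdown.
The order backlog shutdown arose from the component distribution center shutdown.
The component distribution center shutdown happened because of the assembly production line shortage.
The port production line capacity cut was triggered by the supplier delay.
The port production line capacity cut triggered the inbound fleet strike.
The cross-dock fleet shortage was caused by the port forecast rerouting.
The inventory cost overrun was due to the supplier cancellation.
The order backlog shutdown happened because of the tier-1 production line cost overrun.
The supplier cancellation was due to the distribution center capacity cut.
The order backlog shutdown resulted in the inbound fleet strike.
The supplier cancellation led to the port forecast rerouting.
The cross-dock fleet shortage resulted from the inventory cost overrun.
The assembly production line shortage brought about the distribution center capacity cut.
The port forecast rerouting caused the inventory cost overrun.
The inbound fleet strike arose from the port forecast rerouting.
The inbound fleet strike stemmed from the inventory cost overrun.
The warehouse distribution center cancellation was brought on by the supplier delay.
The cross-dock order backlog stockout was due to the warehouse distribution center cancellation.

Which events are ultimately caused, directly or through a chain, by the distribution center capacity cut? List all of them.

Direct effects: the supplier cancellation.
2 steps out: the port forecast rerouting, the inventory cost overrun.
3 steps out: the cross-dock fleet shortage, the inbound fleet strike.
Not reachable from it: the supplier delay, the tier-1 production line cost overrun, the warehouse distribution center cancellation, the assembly production line shortage, the component distribution center shutdown, the cross-dock order backlog stockout, the order backlog shutdown, the port production line capacity cut.

the cross-dock fleet shortage, the inbound fleet strike, the inventory cost overrun, the port forecast rerouting, the supplier cancellation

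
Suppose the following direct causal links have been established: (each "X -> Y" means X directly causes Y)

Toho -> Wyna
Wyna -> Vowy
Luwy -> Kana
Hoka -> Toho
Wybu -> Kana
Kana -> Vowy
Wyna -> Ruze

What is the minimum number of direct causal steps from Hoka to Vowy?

Shortest chain: Hoka → Toho → Wyna → Vowy.

3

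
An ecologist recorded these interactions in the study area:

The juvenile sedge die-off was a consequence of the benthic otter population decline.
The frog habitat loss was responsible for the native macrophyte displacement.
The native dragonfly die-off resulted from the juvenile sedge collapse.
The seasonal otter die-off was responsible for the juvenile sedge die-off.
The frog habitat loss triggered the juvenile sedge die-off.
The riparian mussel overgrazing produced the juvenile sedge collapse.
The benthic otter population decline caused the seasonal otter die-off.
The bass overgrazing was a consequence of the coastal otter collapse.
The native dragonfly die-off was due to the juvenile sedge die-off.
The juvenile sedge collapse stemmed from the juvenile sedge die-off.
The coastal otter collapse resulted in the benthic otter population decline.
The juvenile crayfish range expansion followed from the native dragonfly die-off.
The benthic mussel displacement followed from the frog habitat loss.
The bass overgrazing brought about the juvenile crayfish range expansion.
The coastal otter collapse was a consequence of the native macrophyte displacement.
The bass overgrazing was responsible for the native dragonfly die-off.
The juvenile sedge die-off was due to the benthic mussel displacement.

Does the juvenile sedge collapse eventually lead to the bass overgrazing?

The juvenile sedge collapse leads to the native dragonfly die-off, the juvenile crayfish range expansion; the bass overgrazing is not among them.

No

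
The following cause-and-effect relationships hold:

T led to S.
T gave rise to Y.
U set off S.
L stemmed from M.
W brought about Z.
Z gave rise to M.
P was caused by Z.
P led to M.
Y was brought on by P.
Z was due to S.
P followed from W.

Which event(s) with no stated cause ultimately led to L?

Tracing upstream from L: L ← M ← Z ← S ← T.
A separate upstream branch: L ← M ← Z ← W.
A separate upstream branch: L ← M ← Z ← S ← U.
Each of those chain origins has no stated cause.

T, U, W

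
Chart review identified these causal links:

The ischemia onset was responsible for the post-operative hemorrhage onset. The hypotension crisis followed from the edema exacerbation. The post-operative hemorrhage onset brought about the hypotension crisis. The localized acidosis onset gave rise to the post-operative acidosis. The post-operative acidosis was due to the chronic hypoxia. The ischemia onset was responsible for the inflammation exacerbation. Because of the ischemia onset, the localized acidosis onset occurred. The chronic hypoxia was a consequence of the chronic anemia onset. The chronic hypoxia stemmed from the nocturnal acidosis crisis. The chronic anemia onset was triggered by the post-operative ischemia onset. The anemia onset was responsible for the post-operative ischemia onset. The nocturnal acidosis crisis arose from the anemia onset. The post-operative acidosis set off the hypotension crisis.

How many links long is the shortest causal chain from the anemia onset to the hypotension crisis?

Shortest chain: the anemia onset → the nocturnal acidosis crisis → the chronic hypoxia → the post-operative acidosis → the hypotension crisis.

4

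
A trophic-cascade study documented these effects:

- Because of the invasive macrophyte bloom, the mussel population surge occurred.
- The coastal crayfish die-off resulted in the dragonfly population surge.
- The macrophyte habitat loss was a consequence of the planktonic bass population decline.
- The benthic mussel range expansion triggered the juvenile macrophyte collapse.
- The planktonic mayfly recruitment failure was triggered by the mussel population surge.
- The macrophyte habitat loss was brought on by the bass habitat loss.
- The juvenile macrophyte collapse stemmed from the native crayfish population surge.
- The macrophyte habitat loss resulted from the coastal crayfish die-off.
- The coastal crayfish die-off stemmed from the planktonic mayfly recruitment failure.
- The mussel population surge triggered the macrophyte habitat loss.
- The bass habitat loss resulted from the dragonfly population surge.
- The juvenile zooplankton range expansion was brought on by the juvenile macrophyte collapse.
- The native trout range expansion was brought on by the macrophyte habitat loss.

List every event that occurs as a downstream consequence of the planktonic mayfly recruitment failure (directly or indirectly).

Direct effects: the coastal crayfish die-off.
2 steps out: the dragonfly population surge, the macrophyte habitat loss.
3 steps out: the bass habitat loss, the native trout range expansion.
Not reachable from it: the planktonic bass population decline, the native crayfish population surge, the invasive macrophyte bloom, the mussel population surge, the benthic mussel range expansion, the juvenile macrophyte collapse, the juvenile zooplankton range expansion.

the bass habitat loss, the coastal crayfish die-off, the dragonfly population surge, the macrophyte habitat loss, the native trout range expansion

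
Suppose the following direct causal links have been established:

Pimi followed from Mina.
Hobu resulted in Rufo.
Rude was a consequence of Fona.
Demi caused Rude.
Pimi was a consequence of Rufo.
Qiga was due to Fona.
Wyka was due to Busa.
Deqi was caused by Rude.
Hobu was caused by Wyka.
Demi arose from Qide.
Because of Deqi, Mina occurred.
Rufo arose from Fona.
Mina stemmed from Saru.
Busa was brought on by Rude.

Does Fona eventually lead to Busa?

Yes

There is a causal chain: Fona → Rude → Busa.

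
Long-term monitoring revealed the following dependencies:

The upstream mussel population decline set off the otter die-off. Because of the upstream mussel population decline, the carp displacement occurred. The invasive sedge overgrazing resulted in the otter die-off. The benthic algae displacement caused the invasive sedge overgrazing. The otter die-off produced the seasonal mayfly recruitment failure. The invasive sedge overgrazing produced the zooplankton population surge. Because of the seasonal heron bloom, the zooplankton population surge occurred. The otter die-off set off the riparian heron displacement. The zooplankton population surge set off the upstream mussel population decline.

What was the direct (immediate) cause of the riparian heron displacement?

Upstream contributors include the benthic algae displacement, the invasive sedge overgrazing, the zooplankton population surge, the upstream mussel population decline, the seasonal heron bloom, but only the otter die-off feeds directly into the riparian heron displacement.

the otter die-off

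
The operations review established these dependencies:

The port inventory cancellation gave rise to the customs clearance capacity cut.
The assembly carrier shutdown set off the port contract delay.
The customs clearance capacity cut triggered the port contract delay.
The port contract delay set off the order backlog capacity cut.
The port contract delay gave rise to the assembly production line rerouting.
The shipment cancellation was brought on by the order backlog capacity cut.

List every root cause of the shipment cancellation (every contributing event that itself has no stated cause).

the assembly carrier shutdown, the port inventory cancellation

Tracing upstream from the shipment cancellation: the shipment cancellation ← the order backlog capacity cut ← the port contract delay ← the customs clearance capacity cut ← the port inventory cancellation.
A separate upstream branch: the shipment cancellation ← the order backlog capacity cut ← the port contract delay ← the assembly carrier shutdown.
Each of those chain origins has no stated cause.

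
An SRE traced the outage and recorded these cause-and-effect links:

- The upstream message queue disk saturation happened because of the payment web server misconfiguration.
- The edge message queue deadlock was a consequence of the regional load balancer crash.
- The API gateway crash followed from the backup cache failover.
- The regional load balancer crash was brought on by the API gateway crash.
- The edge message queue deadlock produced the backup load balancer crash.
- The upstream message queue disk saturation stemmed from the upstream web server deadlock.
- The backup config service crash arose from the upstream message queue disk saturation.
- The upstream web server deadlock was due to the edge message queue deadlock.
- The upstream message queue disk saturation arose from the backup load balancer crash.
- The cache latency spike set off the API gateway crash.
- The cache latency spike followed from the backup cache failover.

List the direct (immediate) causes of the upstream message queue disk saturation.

Upstream contributors include the backup cache failover, the cache latency spike, the API gateway crash, the regional load balancer crash, the edge message queue deadlock, but only the backup load balancer crash, the payment web server misconfiguration, the upstream web server deadlock feed directly into the upstream message queue disk saturation.

the backup load balancer crash, the payment web server misconfiguration, the upstream web server deadlock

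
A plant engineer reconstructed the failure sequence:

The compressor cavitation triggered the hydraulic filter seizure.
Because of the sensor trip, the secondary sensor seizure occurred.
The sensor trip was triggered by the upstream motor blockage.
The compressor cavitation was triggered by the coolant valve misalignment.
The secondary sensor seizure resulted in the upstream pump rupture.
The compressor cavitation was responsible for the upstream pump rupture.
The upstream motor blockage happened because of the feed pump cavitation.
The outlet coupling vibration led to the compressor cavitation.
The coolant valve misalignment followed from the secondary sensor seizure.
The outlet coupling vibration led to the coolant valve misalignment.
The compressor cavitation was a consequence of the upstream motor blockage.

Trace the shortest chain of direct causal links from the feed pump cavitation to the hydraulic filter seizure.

the feed pump cavitation → the upstream motor blockage
the upstream motor blockage → the compressor cavitation
the compressor cavitation → the hydraulic filter seizure
Length: 3 steps.

the feed pump cavitation → the upstream motor blockage → the compressor cavitation → the hydraulic filter seizure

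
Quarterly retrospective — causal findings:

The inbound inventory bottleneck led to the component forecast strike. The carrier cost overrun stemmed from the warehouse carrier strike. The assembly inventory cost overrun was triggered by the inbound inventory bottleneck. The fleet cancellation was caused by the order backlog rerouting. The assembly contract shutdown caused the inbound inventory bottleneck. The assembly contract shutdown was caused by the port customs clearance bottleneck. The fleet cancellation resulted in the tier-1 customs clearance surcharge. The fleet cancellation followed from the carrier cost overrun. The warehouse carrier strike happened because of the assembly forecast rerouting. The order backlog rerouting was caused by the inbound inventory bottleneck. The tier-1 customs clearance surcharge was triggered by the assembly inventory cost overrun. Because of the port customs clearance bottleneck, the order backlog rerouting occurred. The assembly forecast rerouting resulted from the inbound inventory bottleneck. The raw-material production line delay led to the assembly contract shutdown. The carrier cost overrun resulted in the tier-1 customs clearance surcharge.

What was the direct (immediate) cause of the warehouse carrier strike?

the assembly forecast rerouting

Upstream contributors include the raw-material production line delay, the port customs clearance bottleneck, the assembly contract shutdown, the inbound inventory bottleneck, but only the assembly forecast rerouting feeds directly into the warehouse carrier strike.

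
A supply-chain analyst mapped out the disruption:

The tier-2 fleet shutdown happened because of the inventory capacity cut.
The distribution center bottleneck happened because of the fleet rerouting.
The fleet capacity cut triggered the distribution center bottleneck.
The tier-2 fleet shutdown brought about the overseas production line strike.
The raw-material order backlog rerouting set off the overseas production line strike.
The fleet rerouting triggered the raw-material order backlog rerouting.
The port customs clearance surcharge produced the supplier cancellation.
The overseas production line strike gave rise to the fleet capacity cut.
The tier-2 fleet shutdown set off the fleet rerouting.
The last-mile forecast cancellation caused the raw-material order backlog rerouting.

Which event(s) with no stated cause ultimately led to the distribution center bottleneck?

the inventory capacity cut, the last-mile forecast cancellation

Tracing upstream from the distribution center bottleneck: the distribution center bottleneck ← the fleet rerouting ← the tier-2 fleet shutdown ← the inventory capacity cut.
A separate upstream branch: the distribution center bottleneck ← the fleet capacity cut ← the overseas production line strike ← the raw-material order backlog rerouting ← the last-mile forecast cancellation.
Each of those chain origins has no stated cause.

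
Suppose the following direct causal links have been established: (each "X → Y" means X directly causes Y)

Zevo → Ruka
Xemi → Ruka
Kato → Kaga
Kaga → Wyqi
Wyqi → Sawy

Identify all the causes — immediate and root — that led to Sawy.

Kaga, Kato, Wyqi

Immediate cause of Sawy: Wyqi.
Further upstream: Kato, Kaga.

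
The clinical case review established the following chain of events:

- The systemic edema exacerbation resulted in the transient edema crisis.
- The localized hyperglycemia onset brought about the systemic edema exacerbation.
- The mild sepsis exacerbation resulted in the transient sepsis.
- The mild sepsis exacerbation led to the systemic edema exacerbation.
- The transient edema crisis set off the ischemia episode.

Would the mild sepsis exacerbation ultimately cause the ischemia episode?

There is a causal chain: the mild sepsis exacerbation → the systemic edema exacerbation → the transient edema crisis → the ischemia episode.

Yes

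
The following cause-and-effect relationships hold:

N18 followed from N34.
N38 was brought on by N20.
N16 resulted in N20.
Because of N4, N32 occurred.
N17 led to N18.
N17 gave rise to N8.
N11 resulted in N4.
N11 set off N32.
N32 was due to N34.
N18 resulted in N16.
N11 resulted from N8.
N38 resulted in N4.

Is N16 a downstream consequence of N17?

There is a causal chain: N17 → N18 → N16.

Yes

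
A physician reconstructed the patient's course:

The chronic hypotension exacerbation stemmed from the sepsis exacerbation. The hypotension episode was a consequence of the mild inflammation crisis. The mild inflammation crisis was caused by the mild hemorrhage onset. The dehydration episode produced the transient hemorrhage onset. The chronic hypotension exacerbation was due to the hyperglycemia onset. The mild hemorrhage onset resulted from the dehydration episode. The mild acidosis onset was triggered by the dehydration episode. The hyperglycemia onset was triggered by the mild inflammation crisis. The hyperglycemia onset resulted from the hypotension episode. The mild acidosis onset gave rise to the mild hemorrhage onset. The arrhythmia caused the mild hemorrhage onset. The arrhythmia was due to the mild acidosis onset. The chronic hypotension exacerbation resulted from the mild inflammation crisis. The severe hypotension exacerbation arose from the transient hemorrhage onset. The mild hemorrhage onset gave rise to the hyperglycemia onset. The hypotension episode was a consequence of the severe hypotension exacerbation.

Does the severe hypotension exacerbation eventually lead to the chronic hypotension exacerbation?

There is a causal chain: the severe hypotension exacerbation → the hypotension episode → the hyperglycemia onset → the chronic hypotension exacerbation.

Yes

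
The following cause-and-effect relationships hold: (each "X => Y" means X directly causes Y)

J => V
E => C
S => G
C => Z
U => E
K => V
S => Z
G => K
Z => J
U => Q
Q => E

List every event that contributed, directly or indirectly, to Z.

C, E, Q, S, U

Immediate causes of Z: C, S.
Further upstream: U, Q, E.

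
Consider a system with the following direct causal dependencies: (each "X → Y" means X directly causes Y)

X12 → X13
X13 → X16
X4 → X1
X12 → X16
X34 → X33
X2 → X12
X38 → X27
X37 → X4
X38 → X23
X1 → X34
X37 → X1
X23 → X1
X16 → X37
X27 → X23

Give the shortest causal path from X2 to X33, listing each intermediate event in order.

X2 → X12 → X16 → X37 → X1 → X34 → X33

X2 → X12
X12 → X16
X16 → X37
X37 → X1
X1 → X34
X34 → X33
Length: 6 steps.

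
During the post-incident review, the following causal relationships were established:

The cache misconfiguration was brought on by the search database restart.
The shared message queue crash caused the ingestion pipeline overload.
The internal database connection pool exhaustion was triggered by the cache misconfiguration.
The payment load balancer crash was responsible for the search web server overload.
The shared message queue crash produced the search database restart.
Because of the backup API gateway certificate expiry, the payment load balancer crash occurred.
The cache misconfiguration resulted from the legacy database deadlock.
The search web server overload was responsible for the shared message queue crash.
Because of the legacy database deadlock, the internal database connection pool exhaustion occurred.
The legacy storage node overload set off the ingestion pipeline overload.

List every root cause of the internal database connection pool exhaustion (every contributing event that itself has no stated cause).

Tracing upstream from the internal database connection pool exhaustion: the internal database connection pool exhaustion ← the legacy database deadlock.
A separate upstream branch: the internal database connection pool exhaustion ← the cache misconfiguration ← the search database restart ← the shared message queue crash ← the search web server overload ← the payment load balancer crash ← the backup API gateway certificate expiry.
Each of those chain origins has no stated cause.

the backup API gateway certificate expiry, the legacy database deadlock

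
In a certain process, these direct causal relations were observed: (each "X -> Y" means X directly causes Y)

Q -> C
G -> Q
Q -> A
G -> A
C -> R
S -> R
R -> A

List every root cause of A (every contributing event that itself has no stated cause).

G, S

Tracing upstream from A: A ← G.
A separate upstream branch: A ← R ← S.
Each of those chain origins has no stated cause.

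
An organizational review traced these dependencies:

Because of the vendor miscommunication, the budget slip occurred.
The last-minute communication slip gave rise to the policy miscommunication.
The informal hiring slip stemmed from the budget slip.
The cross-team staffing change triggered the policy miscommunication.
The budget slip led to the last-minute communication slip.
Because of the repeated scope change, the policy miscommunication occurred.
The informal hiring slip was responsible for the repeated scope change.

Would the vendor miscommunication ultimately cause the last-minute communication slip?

Yes

There is a causal chain: the vendor miscommunication → the budget slip → the last-minute communication slip.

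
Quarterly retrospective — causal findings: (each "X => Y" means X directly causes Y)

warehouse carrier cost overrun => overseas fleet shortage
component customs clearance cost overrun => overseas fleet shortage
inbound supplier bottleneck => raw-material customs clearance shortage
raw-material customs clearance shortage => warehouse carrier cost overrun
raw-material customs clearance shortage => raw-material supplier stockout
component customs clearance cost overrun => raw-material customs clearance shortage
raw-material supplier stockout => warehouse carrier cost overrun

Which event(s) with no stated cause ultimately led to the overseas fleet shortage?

Tracing upstream from the overseas fleet shortage: the overseas fleet shortage ← the component customs clearance cost overrun.
A separate upstream branch: the overseas fleet shortage ← the warehouse carrier cost overrun ← the raw-material customs clearance shortage ← the inbound supplier bottleneck.
Each of those chain origins has no stated cause.

the component customs clearance cost overrun, the inbound supplier bottleneck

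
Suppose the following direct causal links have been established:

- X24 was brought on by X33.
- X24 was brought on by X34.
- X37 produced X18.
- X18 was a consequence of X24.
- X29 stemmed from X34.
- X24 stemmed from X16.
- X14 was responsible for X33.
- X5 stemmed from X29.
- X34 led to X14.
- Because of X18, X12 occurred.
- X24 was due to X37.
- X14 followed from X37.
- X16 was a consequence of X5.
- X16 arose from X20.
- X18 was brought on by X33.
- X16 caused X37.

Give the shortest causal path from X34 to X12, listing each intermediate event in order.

X34 → X24 → X18 → X12

X34 → X24
X24 → X18
X18 → X12
Length: 3 steps.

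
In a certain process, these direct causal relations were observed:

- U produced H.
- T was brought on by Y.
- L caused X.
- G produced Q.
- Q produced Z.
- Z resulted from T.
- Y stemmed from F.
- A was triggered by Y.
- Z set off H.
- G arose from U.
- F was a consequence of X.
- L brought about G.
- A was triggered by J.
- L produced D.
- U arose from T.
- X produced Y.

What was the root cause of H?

L

Tracing upstream from H: H ← Z ← Q ← G ← L.
L has no stated cause, so it is the root.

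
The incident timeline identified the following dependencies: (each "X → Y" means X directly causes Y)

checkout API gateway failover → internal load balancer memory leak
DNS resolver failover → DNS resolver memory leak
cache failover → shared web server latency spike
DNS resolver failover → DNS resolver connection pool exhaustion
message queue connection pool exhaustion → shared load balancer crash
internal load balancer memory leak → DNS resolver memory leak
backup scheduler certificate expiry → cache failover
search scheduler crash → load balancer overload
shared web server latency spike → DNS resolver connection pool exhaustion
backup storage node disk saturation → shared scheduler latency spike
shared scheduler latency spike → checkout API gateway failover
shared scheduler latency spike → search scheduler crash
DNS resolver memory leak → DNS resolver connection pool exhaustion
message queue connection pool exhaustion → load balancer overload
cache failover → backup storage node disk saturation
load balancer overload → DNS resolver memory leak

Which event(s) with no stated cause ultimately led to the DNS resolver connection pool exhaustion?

the DNS resolver failover, the backup scheduler certificate expiry, the message queue connection pool exhaustion

Tracing upstream from the DNS resolver connection pool exhaustion: the DNS resolver connection pool exhaustion ← the DNS resolver memory leak ← the load balancer overload ← the message queue connection pool exhaustion.
A separate upstream branch: the DNS resolver connection pool exhaustion ← the shared web server latency spike ← the cache failover ← the backup scheduler certificate expiry.
A separate upstream branch: the DNS resolver connection pool exhaustion ← the DNS resolver failover.
Each of those chain origins has no stated cause.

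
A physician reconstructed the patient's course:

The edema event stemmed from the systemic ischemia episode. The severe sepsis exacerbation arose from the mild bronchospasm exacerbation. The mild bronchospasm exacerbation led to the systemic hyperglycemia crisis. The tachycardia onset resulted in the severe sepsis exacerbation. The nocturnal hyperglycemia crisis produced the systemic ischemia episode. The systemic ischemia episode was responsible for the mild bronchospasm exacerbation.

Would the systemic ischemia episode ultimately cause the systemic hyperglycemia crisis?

There is a causal chain: the systemic ischemia episode → the mild bronchospasm exacerbation → the systemic hyperglycemia crisis.

Yes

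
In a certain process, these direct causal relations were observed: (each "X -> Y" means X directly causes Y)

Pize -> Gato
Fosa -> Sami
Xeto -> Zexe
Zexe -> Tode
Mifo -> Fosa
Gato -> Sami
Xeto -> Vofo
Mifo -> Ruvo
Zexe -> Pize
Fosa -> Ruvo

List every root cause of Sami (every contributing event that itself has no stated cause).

Mifo, Xeto

Tracing upstream from Sami: Sami ← Gato ← Pize ← Zexe ← Xeto.
A separate upstream branch: Sami ← Fosa ← Mifo.
Each of those chain origins has no stated cause.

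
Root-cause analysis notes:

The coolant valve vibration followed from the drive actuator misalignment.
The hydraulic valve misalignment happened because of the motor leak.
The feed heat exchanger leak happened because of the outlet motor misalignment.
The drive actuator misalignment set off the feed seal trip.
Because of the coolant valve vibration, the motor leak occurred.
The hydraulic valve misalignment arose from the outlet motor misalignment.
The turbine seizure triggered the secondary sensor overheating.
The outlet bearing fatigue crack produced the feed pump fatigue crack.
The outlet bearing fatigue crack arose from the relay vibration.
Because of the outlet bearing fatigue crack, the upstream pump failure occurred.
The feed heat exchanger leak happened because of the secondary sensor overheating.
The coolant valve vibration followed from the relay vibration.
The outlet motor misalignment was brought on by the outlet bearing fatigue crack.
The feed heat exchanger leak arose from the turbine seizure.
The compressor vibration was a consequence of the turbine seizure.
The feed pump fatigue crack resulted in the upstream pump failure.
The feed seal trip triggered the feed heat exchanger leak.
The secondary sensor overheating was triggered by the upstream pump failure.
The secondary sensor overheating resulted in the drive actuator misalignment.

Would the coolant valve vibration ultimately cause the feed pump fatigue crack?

No

The coolant valve vibration leads to the motor leak, the hydraulic valve misalignment; the feed pump fatigue crack is not among them.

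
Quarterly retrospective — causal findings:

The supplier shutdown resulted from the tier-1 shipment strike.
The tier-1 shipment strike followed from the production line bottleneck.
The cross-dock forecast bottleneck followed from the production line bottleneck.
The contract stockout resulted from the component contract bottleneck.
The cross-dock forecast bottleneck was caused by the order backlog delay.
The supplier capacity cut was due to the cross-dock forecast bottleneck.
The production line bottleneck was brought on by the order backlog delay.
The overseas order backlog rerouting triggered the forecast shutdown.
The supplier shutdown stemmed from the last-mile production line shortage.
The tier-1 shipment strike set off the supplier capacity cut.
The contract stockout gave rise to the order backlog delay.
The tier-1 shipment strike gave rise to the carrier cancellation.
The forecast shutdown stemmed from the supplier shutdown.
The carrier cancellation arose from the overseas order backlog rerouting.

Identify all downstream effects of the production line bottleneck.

the carrier cancellation, the cross-dock forecast bottleneck, the forecast shutdown, the supplier capacity cut, the supplier shutdown, the tier-1 shipment strike

Direct effects: the tier-1 shipment strike, the cross-dock forecast bottleneck.
2 steps out: the carrier cancellation, the supplier capacity cut, the supplier shutdown.
3 steps out: the forecast shutdown.
Not reachable from it: the component contract bottleneck, the overseas order backlog rerouting, the contract stockout, the order backlog delay, the last-mile production line shortage.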